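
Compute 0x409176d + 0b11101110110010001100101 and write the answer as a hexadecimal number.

0b11101110110010001100101 = 0x776465 in hexadecimal.
Add column by column in base 16, right to left:
  d+5 = 2 carry 1
  6+6+1 = d
  7+4 = b
  1+6 = 7
  9+7 = 0 carry 1
  0+7+1 = 8
  4+0 = 4

0x4807bd2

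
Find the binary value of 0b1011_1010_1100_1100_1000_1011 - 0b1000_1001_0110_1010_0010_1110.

0b1100010110001001011101

Subtract column by column in base 2:
  1-0 → 1
  1-1 → 0
  0-1 → 1 (borrow)
  1-1-1 → 1 (borrow)
  0-0-1 → 1 (borrow)
  0-1-1 → 0 (borrow)
  0-0-1 → 1 (borrow)
  1-0-1 → 0
  0-0 → 0
  0-1 → 1 (borrow)
  1-0-1 → 0
  1-1 → 0
  0-0 → 0
  0-1 → 1 (borrow)
  1-1-1 → 1 (borrow)
  1-0-1 → 0
  0-1 → 1 (borrow)
  1-0-1 → 0
  0-0 → 0
  1-1 → 0
  1-0 → 1
  1-0 → 1
  0-0 → 0
  1-1 → 0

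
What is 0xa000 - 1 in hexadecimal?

The trailing 3 digits are 0, so subtracting 1 borrows through: they become F and the next digit up decrements.

0x9fff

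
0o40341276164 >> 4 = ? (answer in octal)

0o2016053707

4 bits is not a whole number of base-8 digits; in binary: 100000011100001010111110001110100 >> 4 = 10000001110000101011111000111.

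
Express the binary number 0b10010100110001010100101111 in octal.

0o224612457

Group the bits in threes: 010 010 100 110 001 010 100 101 111 → 224612457.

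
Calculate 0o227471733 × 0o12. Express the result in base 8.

0o2754103216

Multiply each base-8 digit by 10, carrying:
  3×10 = 30 → write 6 carry 3
  3×10+3 = 33 → write 1 carry 4
  7×10+4 = 74 → write 2 carry 9
  1×10+9 = 19 → write 3 carry 2
  7×10+2 = 72 → write 0 carry 9
  4×10+9 = 49 → write 1 carry 6
  7×10+6 = 76 → write 4 carry 9
  2×10+9 = 29 → write 5 carry 3
  2×10+3 = 23 → write 7 carry 2
  remaining carry: 2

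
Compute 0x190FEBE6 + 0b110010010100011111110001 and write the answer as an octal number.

0o3166231727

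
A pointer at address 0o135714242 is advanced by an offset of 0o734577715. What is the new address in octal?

0o1072514157

Add column by column in base 8, right to left:
  2+5 = 7
  4+1 = 5
  2+7 = 1 carry 1
  4+7+1 = 4 carry 1
  1+7+1 = 1 carry 1
  7+5+1 = 5 carry 1
  5+4+1 = 2 carry 1
  3+3+1 = 7
  1+7 = 0 carry 1
  final carry 1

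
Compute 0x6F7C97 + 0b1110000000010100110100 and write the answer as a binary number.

0b101001111000000111001011

0x6F7C97 = 0b11011110111110010010111 in binary.
Add column by column in base 2, right to left:
  1+0 = 1
  1+0 = 1
  1+1 = 0 carry 1
  0+0+1 = 1
  1+1 = 0 carry 1
  0+1+1 = 0 carry 1
  0+0+1 = 1
  1+0 = 1
  0+1 = 1
  0+0 = 0
  1+1 = 0 carry 1
  1+0+1 = 0 carry 1
  1+0+1 = 0 carry 1
  1+0+1 = 0 carry 1
  1+0+1 = 0 carry 1
  0+0+1 = 1
  1+0 = 1
  1+0 = 1
  1+0 = 1
  1+1 = 0 carry 1
  0+1+1 = 0 carry 1
  1+1+1 = 1 carry 1
  1+0+1 = 0 carry 1
  final carry 1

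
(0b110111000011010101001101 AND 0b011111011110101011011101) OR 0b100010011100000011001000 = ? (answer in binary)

0b110111011110000011001101

0b110111000011010101001101 AND 0b011111011110101011011101 = 0b010111000010000001001101.
Then OR with 0b100010011100000011001000.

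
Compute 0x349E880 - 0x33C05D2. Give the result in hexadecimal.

0xDE2AE

Subtract column by column in base 16:
  0-2 → E (borrow)
  8-D-1 → A (borrow)
  8-5-1 → 2
  E-0 → E
  9-C → D (borrow)
  4-3-1 → 0
  3-3 → 0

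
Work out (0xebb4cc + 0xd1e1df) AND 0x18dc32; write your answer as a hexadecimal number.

0x189422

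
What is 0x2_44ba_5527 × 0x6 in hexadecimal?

0xd9c5dfeea

Multiply each base-16 digit by 6, carrying:
  7×6 = 42 → write a carry 2
  2×6+2 = 14 → write e
  5×6 = 30 → write e carry 1
  5×6+1 = 31 → write f carry 1
  a×6+1 = 61 → write d carry 3
  b×6+3 = 69 → write 5 carry 4
  4×6+4 = 28 → write c carry 1
  4×6+1 = 25 → write 9 carry 1
  2×6+1 = 13 → write d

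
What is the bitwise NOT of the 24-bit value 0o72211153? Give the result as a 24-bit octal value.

0o05566624

Each oct digit d becomes 7−d:
  7→0, 2→5, 2→5, 1→6, 1→6, 1→6, 5→2, 3→4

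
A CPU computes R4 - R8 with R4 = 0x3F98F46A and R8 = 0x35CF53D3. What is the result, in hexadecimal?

Subtract column by column in base 16:
  A-3 → 7
  6-D → 9 (borrow)
  4-3-1 → 0
  F-5 → A
  8-F → 9 (borrow)
  9-C-1 → C (borrow)
  F-5-1 → 9
  3-3 → 0

0x9C9A097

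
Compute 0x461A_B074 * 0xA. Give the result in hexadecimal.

Multiply each base-16 digit by 10, carrying:
  4×10 = 40 → write 8 carry 2
  7×10+2 = 72 → write 8 carry 4
  0×10+4 = 4 → write 4
  B×10 = 110 → write E carry 6
  A×10+6 = 106 → write A carry 6
  1×10+6 = 16 → write 0 carry 1
  6×10+1 = 61 → write D carry 3
  4×10+3 = 43 → write B carry 2
  remaining carry: 2

0x2BD0AE488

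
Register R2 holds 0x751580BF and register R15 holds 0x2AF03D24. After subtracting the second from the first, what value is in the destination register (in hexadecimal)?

Subtract column by column in base 16:
  F-4 → B
  B-2 → 9
  0-D → 3 (borrow)
  8-3-1 → 4
  5-0 → 5
  1-F → 2 (borrow)
  5-A-1 → A (borrow)
  7-2-1 → 4

0x4A25439B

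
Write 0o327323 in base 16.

Each octal digit is 3 bits: 3=011 2=010 7=111 3=011 2=010 3=011.
Group the bits into nibbles: 0001 1010 1110 1101 0011 → 1AED3.

0x1AED3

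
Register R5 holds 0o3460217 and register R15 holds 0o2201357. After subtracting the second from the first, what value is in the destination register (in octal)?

Subtract column by column in base 8:
  7-7 → 0
  1-5 → 4 (borrow)
  2-3-1 → 6 (borrow)
  0-1-1 → 6 (borrow)
  6-0-1 → 5
  4-2 → 2
  3-2 → 1

0o1256640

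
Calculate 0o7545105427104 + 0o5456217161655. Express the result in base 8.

Add column by column in base 8, right to left:
  4+5 = 1 carry 1
  0+5+1 = 6
  1+6 = 7
  7+1 = 0 carry 1
  2+6+1 = 1 carry 1
  4+1+1 = 6
  5+7 = 4 carry 1
  0+1+1 = 2
  1+2 = 3
  5+6 = 3 carry 1
  4+5+1 = 2 carry 1
  5+4+1 = 2 carry 1
  7+5+1 = 5 carry 1
  final carry 1

0o15223324610761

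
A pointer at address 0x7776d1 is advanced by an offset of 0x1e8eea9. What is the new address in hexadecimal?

Add column by column in base 16, right to left:
  1+9 = a
  d+a = 7 carry 1
  6+e+1 = 5 carry 1
  7+e+1 = 6 carry 1
  7+8+1 = 0 carry 1
  7+e+1 = 6 carry 1
  0+1+1 = 2

0x260657a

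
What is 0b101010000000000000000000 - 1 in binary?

The trailing 19 digits are 0, so subtracting 1 borrows through: they become 1 and the next digit up decrements.

0b101001111111111111111111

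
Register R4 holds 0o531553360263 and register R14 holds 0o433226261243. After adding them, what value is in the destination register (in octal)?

Add column by column in base 8, right to left:
  3+3 = 6
  6+4 = 2 carry 1
  2+2+1 = 5
  0+1 = 1
  6+6 = 4 carry 1
  3+2+1 = 6
  3+6 = 1 carry 1
  5+2+1 = 0 carry 1
  5+2+1 = 0 carry 1
  1+3+1 = 5
  3+3 = 6
  5+4 = 1 carry 1
  final carry 1

0o1165001641526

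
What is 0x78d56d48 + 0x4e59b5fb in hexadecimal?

Add column by column in base 16, right to left:
  8+b = 3 carry 1
  4+f+1 = 4 carry 1
  d+5+1 = 3 carry 1
  6+b+1 = 2 carry 1
  5+9+1 = f
  d+5 = 2 carry 1
  8+e+1 = 7 carry 1
  7+4+1 = c

0xc72f2343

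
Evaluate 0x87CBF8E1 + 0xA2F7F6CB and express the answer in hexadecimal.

0x12AC3EFAC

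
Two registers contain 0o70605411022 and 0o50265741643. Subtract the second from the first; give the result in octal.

0o20317447157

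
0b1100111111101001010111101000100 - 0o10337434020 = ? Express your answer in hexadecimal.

0x24767734

0b1100111111101001010111101000100 = 0x67f4af44 in hexadecimal.
0o10337434020 = 0x437e3810 in hexadecimal.
Subtract column by column in base 16:
  4-0 → 4
  4-1 → 3
  f-8 → 7
  a-3 → 7
  4-e → 6 (borrow)
  f-7-1 → 7
  7-3 → 4
  6-4 → 2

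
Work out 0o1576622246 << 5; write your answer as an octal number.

0o67731112300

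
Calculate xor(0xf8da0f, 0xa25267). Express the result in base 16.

XOR each hex digit independently (no carries):
  f^a=5, 8^2=a, d^5=8, a^2=8, 0^6=6, f^7=8

0x5a8868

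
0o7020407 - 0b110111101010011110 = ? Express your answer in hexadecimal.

0o7020407 = 0x1C2107 in hexadecimal.
0b110111101010011110 = 0x37A9E in hexadecimal.
Subtract column by column in base 16:
  7-E → 9 (borrow)
  0-9-1 → 6 (borrow)
  1-A-1 → 6 (borrow)
  2-7-1 → A (borrow)
  C-3-1 → 8
  1-0 → 1

0x18A669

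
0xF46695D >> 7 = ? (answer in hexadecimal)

7 bits is not a whole number of base-16 digits; in binary: 1111010001100110100101011101 >> 7 = 111101000110011010010.

0x1E8CD2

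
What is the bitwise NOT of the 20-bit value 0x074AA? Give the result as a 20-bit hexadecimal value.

Each hex digit d becomes F−d:
  0→F, 7→8, 4→B, A→5, A→5

0xF8B55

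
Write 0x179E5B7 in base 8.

0o136362667

Expand each hex digit to 4 bits: 1=0001 7=0111 9=1001 E=1110 5=0101 B=1011 7=0111.
Group the bits in threes: 001 011 110 011 110 010 110 110 111 → 136362667.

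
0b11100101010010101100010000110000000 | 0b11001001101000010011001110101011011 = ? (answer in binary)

0b11101101111010111111011110111011011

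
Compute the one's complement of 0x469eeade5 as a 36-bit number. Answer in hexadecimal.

Each hex digit d becomes f−d:
  4→b, 6→9, 9→6, e→1, e→1, a→5, d→2, e→1, 5→a

0xb9611521a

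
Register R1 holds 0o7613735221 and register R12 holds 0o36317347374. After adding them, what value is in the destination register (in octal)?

0o46133304615

Add column by column in base 8, right to left:
  1+4 = 5
  2+7 = 1 carry 1
  2+3+1 = 6
  5+7 = 4 carry 1
  3+4+1 = 0 carry 1
  7+3+1 = 3 carry 1
  3+7+1 = 3 carry 1
  1+1+1 = 3
  6+3 = 1 carry 1
  7+6+1 = 6 carry 1
  0+3+1 = 4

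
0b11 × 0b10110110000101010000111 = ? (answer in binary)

0b1000100010001111110010101

Multiply each base-2 digit by 3, carrying:
  1×3 = 3 → write 1 carry 1
  1×3+1 = 4 → write 0 carry 2
  1×3+2 = 5 → write 1 carry 2
  0×3+2 = 2 → write 0 carry 1
  0×3+1 = 1 → write 1
  0×3 = 0 → write 0
  0×3 = 0 → write 0
  1×3 = 3 → write 1 carry 1
  0×3+1 = 1 → write 1
  1×3 = 3 → write 1 carry 1
  0×3+1 = 1 → write 1
  1×3 = 3 → write 1 carry 1
  0×3+1 = 1 → write 1
  0×3 = 0 → write 0
  0×3 = 0 → write 0
  0×3 = 0 → write 0
  1×3 = 3 → write 1 carry 1
  1×3+1 = 4 → write 0 carry 2
  0×3+2 = 2 → write 0 carry 1
  1×3+1 = 4 → write 0 carry 2
  1×3+2 = 5 → write 1 carry 2
  0×3+2 = 2 → write 0 carry 1
  1×3+1 = 4 → write 0 carry 2
  remaining carry: 10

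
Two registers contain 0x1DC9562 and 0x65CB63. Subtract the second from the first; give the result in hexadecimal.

0x176C9FF

Subtract column by column in base 16:
  2-3 → F (borrow)
  6-6-1 → F (borrow)
  5-B-1 → 9 (borrow)
  9-C-1 → C (borrow)
  C-5-1 → 6
  D-6 → 7
  1-0 → 1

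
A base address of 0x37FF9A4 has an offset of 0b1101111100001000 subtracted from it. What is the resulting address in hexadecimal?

0x37F1A9C

0b1101111100001000 = 0xDF08 in hexadecimal.
Subtract column by column in base 16:
  4-8 → C (borrow)
  A-0-1 → 9
  9-F → A (borrow)
  F-D-1 → 1
  F-0 → F
  7-0 → 7
  3-0 → 3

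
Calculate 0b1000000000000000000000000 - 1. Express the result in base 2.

0b111111111111111111111111

The trailing 24 digits are 0, so subtracting 1 borrows through: they become 1 and the next digit up decrements.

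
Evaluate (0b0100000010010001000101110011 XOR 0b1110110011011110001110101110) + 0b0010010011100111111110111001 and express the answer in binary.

0b1101000100110111001010010110

First 0b0100000010010001000101110011 XOR 0b1110110011011110001110101110 = 0b1010110001001111001011011101.
Add column by column in base 2, right to left:
  1+1 = 0 carry 1
  0+0+1 = 1
  1+0 = 1
  1+1 = 0 carry 1
  1+1+1 = 1 carry 1
  0+1+1 = 0 carry 1
  1+0+1 = 0 carry 1
  1+1+1 = 1 carry 1
  0+1+1 = 0 carry 1
  1+1+1 = 1 carry 1
  0+1+1 = 0 carry 1
  0+1+1 = 0 carry 1
  1+1+1 = 1 carry 1
  1+1+1 = 1 carry 1
  1+1+1 = 1 carry 1
  1+0+1 = 0 carry 1
  0+0+1 = 1
  0+1 = 1
  1+1 = 0 carry 1
  0+1+1 = 0 carry 1
  0+0+1 = 1
  0+0 = 0
  1+1 = 0 carry 1
  1+0+1 = 0 carry 1
  0+0+1 = 1
  1+1 = 0 carry 1
  0+0+1 = 1
  1+0 = 1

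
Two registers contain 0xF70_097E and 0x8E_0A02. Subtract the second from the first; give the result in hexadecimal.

0xEE1FF7C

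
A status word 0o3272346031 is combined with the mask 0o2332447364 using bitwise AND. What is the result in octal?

AND each oct digit independently (no carries):
  3&2=2, 2&3=2, 7&3=3, 2&2=2, 3&4=0, 4&4=4, 6&7=6, 0&3=0, 3&6=2, 1&4=0

0o2232046020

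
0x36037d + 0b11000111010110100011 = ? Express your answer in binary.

0b10000100111100100100000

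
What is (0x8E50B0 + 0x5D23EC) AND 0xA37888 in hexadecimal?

Add column by column in base 16, right to left:
  0+C = C
  B+E = 9 carry 1
  0+3+1 = 4
  5+2 = 7
  E+D = B carry 1
  8+5+1 = E
Sum = 0xEB749C; now AND with 0xA37888:
  E&A=A, B&3=3, 7&7=7, 4&8=0, 9&8=8, C&8=8

0xA37088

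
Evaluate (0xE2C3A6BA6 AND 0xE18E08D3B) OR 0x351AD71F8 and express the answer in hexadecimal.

0xE2C3A6BA6 AND 0xE18E08D3B = 0xE08200922.
Then OR with 0x351AD71F8.

0xF59AD79FA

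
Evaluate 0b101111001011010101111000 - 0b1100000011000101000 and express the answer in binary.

Subtract column by column in base 2:
  0-0 → 0
  0-0 → 0
  0-0 → 0
  1-1 → 0
  1-0 → 1
  1-1 → 0
  1-0 → 1
  0-0 → 0
  1-0 → 1
  0-1 → 1 (borrow)
  1-1-1 → 1 (borrow)
  0-0-1 → 1 (borrow)
  1-0-1 → 0
  1-0 → 1
  0-0 → 0
  1-0 → 1
  0-0 → 0
  0-1 → 1 (borrow)
  1-1-1 → 1 (borrow)
  1-0-1 → 0
  1-0 → 1
  1-0 → 1
  0-0 → 0
  1-0 → 1

0b101101101010111101010000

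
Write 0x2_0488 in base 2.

0b100000010010001000

Expand each hex digit to 4 bits: 2=0010 0=0000 4=0100 8=1000 8=1000.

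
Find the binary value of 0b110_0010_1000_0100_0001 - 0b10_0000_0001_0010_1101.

0b1000010011100010100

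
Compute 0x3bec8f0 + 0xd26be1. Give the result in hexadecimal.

0x49134d1

Add column by column in base 16, right to left:
  0+1 = 1
  f+e = d carry 1
  8+b+1 = 4 carry 1
  c+6+1 = 3 carry 1
  e+2+1 = 1 carry 1
  b+d+1 = 9 carry 1
  3+0+1 = 4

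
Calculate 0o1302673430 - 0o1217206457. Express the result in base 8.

Subtract column by column in base 8:
  0-7 → 1 (borrow)
  3-5-1 → 5 (borrow)
  4-4-1 → 7 (borrow)
  3-6-1 → 4 (borrow)
  7-0-1 → 6
  6-2 → 4
  2-7 → 3 (borrow)
  0-1-1 → 6 (borrow)
  3-2-1 → 0
  1-1 → 0

0o63464751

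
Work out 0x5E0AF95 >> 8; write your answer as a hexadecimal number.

0x5E0AF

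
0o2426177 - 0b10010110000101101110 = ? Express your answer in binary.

0b1100101100010001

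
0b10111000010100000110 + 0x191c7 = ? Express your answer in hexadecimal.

0b10111000010100000110 = 0xb8506 in hexadecimal.
Add column by column in base 16, right to left:
  6+7 = d
  0+c = c
  5+1 = 6
  8+9 = 1 carry 1
  b+1+1 = d

0xd16cd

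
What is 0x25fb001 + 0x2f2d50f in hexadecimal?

0x5528510

Add column by column in base 16, right to left:
  1+f = 0 carry 1
  0+0+1 = 1
  0+5 = 5
  b+d = 8 carry 1
  f+2+1 = 2 carry 1
  5+f+1 = 5 carry 1
  2+2+1 = 5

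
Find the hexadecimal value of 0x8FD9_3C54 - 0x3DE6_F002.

Subtract column by column in base 16:
  4-2 → 2
  5-0 → 5
  C-0 → C
  3-F → 4 (borrow)
  9-6-1 → 2
  D-E → F (borrow)
  F-D-1 → 1
  8-3 → 5

0x51F24C52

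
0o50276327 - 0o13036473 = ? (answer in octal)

Subtract column by column in base 8:
  7-3 → 4
  2-7 → 3 (borrow)
  3-4-1 → 6 (borrow)
  6-6-1 → 7 (borrow)
  7-3-1 → 3
  2-0 → 2
  0-3 → 5 (borrow)
  5-1-1 → 3

0o35237634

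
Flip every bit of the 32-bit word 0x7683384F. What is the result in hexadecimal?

0x897CC7B0

Each hex digit d becomes F−d:
  7→8, 6→9, 8→7, 3→C, 3→C, 8→7, 4→B, F→0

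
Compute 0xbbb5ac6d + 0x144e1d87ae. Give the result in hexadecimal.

Add column by column in base 16, right to left:
  d+e = b carry 1
  6+a+1 = 1 carry 1
  c+7+1 = 4 carry 1
  a+8+1 = 3 carry 1
  5+d+1 = 3 carry 1
  b+1+1 = d
  b+e = 9 carry 1
  b+4+1 = 0 carry 1
  0+4+1 = 5
  0+1 = 1

0x1509d3341b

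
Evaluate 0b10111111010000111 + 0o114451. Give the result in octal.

0o413660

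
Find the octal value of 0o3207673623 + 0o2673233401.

0o6103127224

Add column by column in base 8, right to left:
  3+1 = 4
  2+0 = 2
  6+4 = 2 carry 1
  3+3+1 = 7
  7+3 = 2 carry 1
  6+2+1 = 1 carry 1
  7+3+1 = 3 carry 1
  0+7+1 = 0 carry 1
  2+6+1 = 1 carry 1
  3+2+1 = 6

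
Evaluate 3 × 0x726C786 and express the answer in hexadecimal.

Multiply each base-16 digit by 3, carrying:
  6×3 = 18 → write 2 carry 1
  8×3+1 = 25 → write 9 carry 1
  7×3+1 = 22 → write 6 carry 1
  C×3+1 = 37 → write 5 carry 2
  6×3+2 = 20 → write 4 carry 1
  2×3+1 = 7 → write 7
  7×3 = 21 → write 5 carry 1
  remaining carry: 1

0x15745692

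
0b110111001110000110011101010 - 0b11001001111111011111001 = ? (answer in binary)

Subtract column by column in base 2:
  0-1 → 1 (borrow)
  1-0-1 → 0
  0-0 → 0
  1-1 → 0
  0-1 → 1 (borrow)
  1-1-1 → 1 (borrow)
  1-1-1 → 1 (borrow)
  1-1-1 → 1 (borrow)
  0-0-1 → 1 (borrow)
  0-1-1 → 0 (borrow)
  1-1-1 → 1 (borrow)
  1-1-1 → 1 (borrow)
  0-1-1 → 0 (borrow)
  0-1-1 → 0 (borrow)
  0-1-1 → 0 (borrow)
  0-1-1 → 0 (borrow)
  1-0-1 → 0
  1-0 → 1
  1-1 → 0
  0-0 → 0
  0-0 → 0
  1-1 → 0
  1-1 → 0
  1-0 → 1
  0-0 → 0
  1-0 → 1
  1-0 → 1

0b110100000100000110111110001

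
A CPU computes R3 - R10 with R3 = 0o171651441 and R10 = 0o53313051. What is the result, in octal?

0o116336370

Subtract column by column in base 8:
  1-1 → 0
  4-5 → 7 (borrow)
  4-0-1 → 3
  1-3 → 6 (borrow)
  5-1-1 → 3
  6-3 → 3
  1-3 → 6 (borrow)
  7-5-1 → 1
  1-0 → 1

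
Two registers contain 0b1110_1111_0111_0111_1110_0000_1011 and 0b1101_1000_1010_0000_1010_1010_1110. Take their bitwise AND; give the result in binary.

0b1100100000100000101000001010

AND bit by bit (1 only where both bits are 1):
  1110111101110111111000001011
& 1101100010100000101010101110
= 1100100000100000101000001010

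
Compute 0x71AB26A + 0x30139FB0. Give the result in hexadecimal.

Add column by column in base 16, right to left:
  A+0 = A
  6+B = 1 carry 1
  2+F+1 = 2 carry 1
  B+9+1 = 5 carry 1
  A+3+1 = E
  1+1 = 2
  7+0 = 7
  0+3 = 3

0x372E521A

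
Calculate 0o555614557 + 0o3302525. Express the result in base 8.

Add column by column in base 8, right to left:
  7+5 = 4 carry 1
  5+2+1 = 0 carry 1
  5+5+1 = 3 carry 1
  4+2+1 = 7
  1+0 = 1
  6+3 = 1 carry 1
  5+3+1 = 1 carry 1
  5+0+1 = 6
  5+0 = 5

0o561117304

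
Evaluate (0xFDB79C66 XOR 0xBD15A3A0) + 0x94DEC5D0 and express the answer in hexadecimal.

First 0xFDB79C66 XOR 0xBD15A3A0 = 0x40A23FC6.
Add column by column in base 16, right to left:
  6+0 = 6
  C+D = 9 carry 1
  F+5+1 = 5 carry 1
  3+C+1 = 0 carry 1
  2+E+1 = 1 carry 1
  A+D+1 = 8 carry 1
  0+4+1 = 5
  4+9 = D

0xD5810596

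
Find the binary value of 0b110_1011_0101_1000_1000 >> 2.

Right shift by 2: drop the 2 least-significant bits.

0b11010110101100010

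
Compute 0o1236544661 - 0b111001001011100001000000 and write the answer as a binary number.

0b1001100101100001000101110001

0o1236544661 = 0b1010011110101100100110110001 in binary.
Subtract column by column in base 2:
  1-0 → 1
  0-0 → 0
  0-0 → 0
  0-0 → 0
  1-0 → 1
  1-0 → 1
  0-1 → 1 (borrow)
  1-0-1 → 0
  1-0 → 1
  0-0 → 0
  0-0 → 0
  1-1 → 0
  0-1 → 1 (borrow)
  0-1-1 → 0 (borrow)
  1-0-1 → 0
  1-1 → 0
  0-0 → 0
  1-0 → 1
  0-1 → 1 (borrow)
  1-0-1 → 0
  1-0 → 1
  1-1 → 0
  1-1 → 0
  0-1 → 1 (borrow)
  0-0-1 → 1 (borrow)
  1-0-1 → 0
  0-0 → 0
  1-0 → 1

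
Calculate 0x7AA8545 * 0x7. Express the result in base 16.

Multiply each base-16 digit by 7, carrying:
  5×7 = 35 → write 3 carry 2
  4×7+2 = 30 → write E carry 1
  5×7+1 = 36 → write 4 carry 2
  8×7+2 = 58 → write A carry 3
  A×7+3 = 73 → write 9 carry 4
  A×7+4 = 74 → write A carry 4
  7×7+4 = 53 → write 5 carry 3
  remaining carry: 3

0x35A9A4E3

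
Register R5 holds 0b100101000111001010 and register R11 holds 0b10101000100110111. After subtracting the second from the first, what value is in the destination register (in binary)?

Subtract column by column in base 2:
  0-1 → 1 (borrow)
  1-1-1 → 1 (borrow)
  0-1-1 → 0 (borrow)
  1-0-1 → 0
  0-1 → 1 (borrow)
  0-1-1 → 0 (borrow)
  1-0-1 → 0
  1-0 → 1
  1-1 → 0
  0-0 → 0
  0-0 → 0
  0-0 → 0
  1-1 → 0
  0-0 → 0
  1-1 → 0
  0-0 → 0
  0-1 → 1 (borrow)
  1-0-1 → 0

0b10000000010010011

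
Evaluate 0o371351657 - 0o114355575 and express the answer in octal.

0o254774062

Subtract column by column in base 8:
  7-5 → 2
  5-7 → 6 (borrow)
  6-5-1 → 0
  1-5 → 4 (borrow)
  5-5-1 → 7 (borrow)
  3-3-1 → 7 (borrow)
  1-4-1 → 4 (borrow)
  7-1-1 → 5
  3-1 → 2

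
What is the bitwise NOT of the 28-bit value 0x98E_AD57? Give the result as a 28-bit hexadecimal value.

0x67152A8

Each hex digit d becomes F−d:
  9→6, 8→7, E→1, A→5, D→2, 5→A, 7→8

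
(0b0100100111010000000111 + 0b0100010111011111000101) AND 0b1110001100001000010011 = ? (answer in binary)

Add column by column in base 2, right to left:
  1+1 = 0 carry 1
  1+0+1 = 0 carry 1
  1+1+1 = 1 carry 1
  0+0+1 = 1
  0+0 = 0
  0+0 = 0
  0+1 = 1
  0+1 = 1
  0+1 = 1
  0+1 = 1
  1+1 = 0 carry 1
  0+0+1 = 1
  1+1 = 0 carry 1
  1+1+1 = 1 carry 1
  1+1+1 = 1 carry 1
  0+0+1 = 1
  0+1 = 1
  1+0 = 1
  0+0 = 0
  0+0 = 0
  1+1 = 0 carry 1
  final carry 1
Sum = 0b1000111110101111001100; now AND with 0b1110001100001000010011:
  1000111110101111001100
& 1110001100001000010011
= 1000001100001000000000

0b1000001100001000000000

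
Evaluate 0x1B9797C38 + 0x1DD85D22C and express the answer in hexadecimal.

Add column by column in base 16, right to left:
  8+C = 4 carry 1
  3+2+1 = 6
  C+2 = E
  7+D = 4 carry 1
  9+5+1 = F
  7+8 = F
  9+D = 6 carry 1
  B+D+1 = 9 carry 1
  1+1+1 = 3

0x396FF4E64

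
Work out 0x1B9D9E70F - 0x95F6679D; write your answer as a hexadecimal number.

0x123E37F72

Subtract column by column in base 16:
  F-D → 2
  0-9 → 7 (borrow)
  7-7-1 → F (borrow)
  E-6-1 → 7
  9-6 → 3
  D-F → E (borrow)
  9-5-1 → 3
  B-9 → 2
  1-0 → 1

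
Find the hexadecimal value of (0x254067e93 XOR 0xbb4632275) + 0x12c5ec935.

First 0x254067e93 XOR 0xbb4632275 = 0x9e0655ce6.
Add column by column in base 16, right to left:
  6+5 = b
  e+3 = 1 carry 1
  c+9+1 = 6 carry 1
  5+c+1 = 2 carry 1
  5+e+1 = 4 carry 1
  6+5+1 = c
  0+c = c
  e+2 = 0 carry 1
  9+1+1 = b

0xb0cc4261b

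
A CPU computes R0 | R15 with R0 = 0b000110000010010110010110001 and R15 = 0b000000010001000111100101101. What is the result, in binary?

OR bit by bit (1 where either bit is 1):
  000110000010010110010110001
| 000000010001000111100101101
= 000110010011010111110111101

0b000110010011010111110111101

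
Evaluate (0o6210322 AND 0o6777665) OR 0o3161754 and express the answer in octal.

0o7371774

0o6210322 AND 0o6777665 = 0o6210220.
Then OR with 0o3161754.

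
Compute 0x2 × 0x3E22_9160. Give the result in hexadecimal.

0x7C4522C0

Multiply each base-16 digit by 2, carrying:
  0×2 = 0 → write 0
  6×2 = 12 → write C
  1×2 = 2 → write 2
  9×2 = 18 → write 2 carry 1
  2×2+1 = 5 → write 5
  2×2 = 4 → write 4
  E×2 = 28 → write C carry 1
  3×2+1 = 7 → write 7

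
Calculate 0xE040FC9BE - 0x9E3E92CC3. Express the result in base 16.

Subtract column by column in base 16:
  E-3 → B
  B-C → F (borrow)
  9-C-1 → C (borrow)
  C-2-1 → 9
  F-9 → 6
  0-E → 2 (borrow)
  4-3-1 → 0
  0-E → 2 (borrow)
  E-9-1 → 4

0x420269CFB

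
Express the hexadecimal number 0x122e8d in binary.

0b100100010111010001101

Expand each hex digit to 4 bits: 1=0001 2=0010 2=0010 e=1110 8=1000 d=1101.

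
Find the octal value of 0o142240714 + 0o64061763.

0o226322677

Add column by column in base 8, right to left:
  4+3 = 7
  1+6 = 7
  7+7 = 6 carry 1
  0+1+1 = 2
  4+6 = 2 carry 1
  2+0+1 = 3
  2+4 = 6
  4+6 = 2 carry 1
  1+0+1 = 2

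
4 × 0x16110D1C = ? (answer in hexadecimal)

0x58443470

Multiply each base-16 digit by 4, carrying:
  C×4 = 48 → write 0 carry 3
  1×4+3 = 7 → write 7
  D×4 = 52 → write 4 carry 3
  0×4+3 = 3 → write 3
  1×4 = 4 → write 4
  1×4 = 4 → write 4
  6×4 = 24 → write 8 carry 1
  1×4+1 = 5 → write 5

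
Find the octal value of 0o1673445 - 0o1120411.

Subtract column by column in base 8:
  5-1 → 4
  4-1 → 3
  4-4 → 0
  3-0 → 3
  7-2 → 5
  6-1 → 5
  1-1 → 0

0o553034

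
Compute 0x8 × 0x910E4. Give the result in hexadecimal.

0x488720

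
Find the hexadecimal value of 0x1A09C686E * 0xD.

Multiply each base-16 digit by 13, carrying:
  E×13 = 182 → write 6 carry 11
  6×13+11 = 89 → write 9 carry 5
  8×13+5 = 109 → write D carry 6
  6×13+6 = 84 → write 4 carry 5
  C×13+5 = 161 → write 1 carry 10
  9×13+10 = 127 → write F carry 7
  0×13+7 = 7 → write 7
  A×13 = 130 → write 2 carry 8
  1×13+8 = 21 → write 5 carry 1
  remaining carry: 1

0x1527F14D96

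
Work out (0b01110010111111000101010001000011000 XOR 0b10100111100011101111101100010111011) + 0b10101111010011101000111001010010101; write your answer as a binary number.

First 0b01110010111111000101010001000011000 XOR 0b10100111100011101111101100010111011 = 0b11010101011100101010111101010100011.
Add column by column in base 2, right to left:
  1+1 = 0 carry 1
  1+0+1 = 0 carry 1
  0+1+1 = 0 carry 1
  0+0+1 = 1
  0+1 = 1
  1+0 = 1
  0+0 = 0
  1+1 = 0 carry 1
  0+0+1 = 1
  1+1 = 0 carry 1
  0+0+1 = 1
  1+0 = 1
  1+1 = 0 carry 1
  1+1+1 = 1 carry 1
  1+1+1 = 1 carry 1
  0+0+1 = 1
  1+0 = 1
  0+0 = 0
  1+1 = 0 carry 1
  0+0+1 = 1
  1+1 = 0 carry 1
  0+1+1 = 0 carry 1
  0+1+1 = 0 carry 1
  1+0+1 = 0 carry 1
  1+0+1 = 0 carry 1
  1+1+1 = 1 carry 1
  0+0+1 = 1
  1+1 = 0 carry 1
  0+1+1 = 0 carry 1
  1+1+1 = 1 carry 1
  0+1+1 = 0 carry 1
  1+0+1 = 0 carry 1
  0+1+1 = 0 carry 1
  1+0+1 = 0 carry 1
  1+1+1 = 1 carry 1
  final carry 1

0b110000100110000010011110110100111000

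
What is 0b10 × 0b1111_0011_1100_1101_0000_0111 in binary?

0b1111001111001101000001110

Multiply each base-2 digit by 2, carrying:
  1×2 = 2 → write 0 carry 1
  1×2+1 = 3 → write 1 carry 1
  1×2+1 = 3 → write 1 carry 1
  0×2+1 = 1 → write 1
  0×2 = 0 → write 0
  0×2 = 0 → write 0
  0×2 = 0 → write 0
  0×2 = 0 → write 0
  1×2 = 2 → write 0 carry 1
  0×2+1 = 1 → write 1
  1×2 = 2 → write 0 carry 1
  1×2+1 = 3 → write 1 carry 1
  0×2+1 = 1 → write 1
  0×2 = 0 → write 0
  1×2 = 2 → write 0 carry 1
  1×2+1 = 3 → write 1 carry 1
  1×2+1 = 3 → write 1 carry 1
  1×2+1 = 3 → write 1 carry 1
  0×2+1 = 1 → write 1
  0×2 = 0 → write 0
  1×2 = 2 → write 0 carry 1
  1×2+1 = 3 → write 1 carry 1
  1×2+1 = 3 → write 1 carry 1
  1×2+1 = 3 → write 1 carry 1
  remaining carry: 1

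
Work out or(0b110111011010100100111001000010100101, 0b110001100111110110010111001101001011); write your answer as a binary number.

0b110111111111110110111111001111101111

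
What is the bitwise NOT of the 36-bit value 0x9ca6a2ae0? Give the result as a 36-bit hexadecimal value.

0x63595d51f

Each hex digit d becomes f−d:
  9→6, c→3, a→5, 6→9, a→5, 2→d, a→5, e→1, 0→f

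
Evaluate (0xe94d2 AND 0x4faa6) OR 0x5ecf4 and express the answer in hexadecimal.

0x5fcf6

0xe94d2 AND 0x4faa6 = 0x49082.
Then OR with 0x5ecf4.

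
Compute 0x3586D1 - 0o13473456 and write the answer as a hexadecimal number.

0x70FA3

0o13473456 = 0x2E772E in hexadecimal.
Subtract column by column in base 16:
  1-E → 3 (borrow)
  D-2-1 → A
  6-7 → F (borrow)
  8-7-1 → 0
  5-E → 7 (borrow)
  3-2-1 → 0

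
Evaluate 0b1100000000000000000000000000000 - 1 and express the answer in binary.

The trailing 29 digits are 0, so subtracting 1 borrows through: they become 1 and the next digit up decrements.

0b1011111111111111111111111111111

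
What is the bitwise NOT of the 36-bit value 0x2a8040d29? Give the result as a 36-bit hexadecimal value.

0xd57fbf2d6

Each hex digit d becomes f−d:
  2→d, a→5, 8→7, 0→f, 4→b, 0→f, d→2, 2→d, 9→6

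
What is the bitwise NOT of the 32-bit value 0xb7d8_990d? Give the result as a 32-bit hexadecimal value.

0x482766f2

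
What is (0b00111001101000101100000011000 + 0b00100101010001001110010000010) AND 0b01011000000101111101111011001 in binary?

0b1011000000001111000010011000

Add column by column in base 2, right to left:
  0+0 = 0
  0+1 = 1
  0+0 = 0
  1+0 = 1
  1+0 = 1
  0+0 = 0
  0+0 = 0
  0+1 = 1
  0+0 = 0
  0+0 = 0
  0+1 = 1
  1+1 = 0 carry 1
  1+1+1 = 1 carry 1
  0+0+1 = 1
  1+0 = 1
  0+1 = 1
  0+0 = 0
  0+0 = 0
  1+0 = 1
  0+1 = 1
  1+0 = 1
  1+1 = 0 carry 1
  0+0+1 = 1
  0+1 = 1
  1+0 = 1
  1+0 = 1
  1+1 = 0 carry 1
  final carry 1
Sum = 0b1011110111001111010010011010; now AND with 0b01011000000101111101111011001:
  01011110111001111010010011010
& 01011000000101111101111011001
= 01011000000001111000010011000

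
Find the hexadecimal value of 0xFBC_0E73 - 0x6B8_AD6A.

0x9036109

Subtract column by column in base 16:
  3-A → 9 (borrow)
  7-6-1 → 0
  E-D → 1
  0-A → 6 (borrow)
  C-8-1 → 3
  B-B → 0
  F-6 → 9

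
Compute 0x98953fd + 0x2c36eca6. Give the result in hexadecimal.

0x35c040a3

Add column by column in base 16, right to left:
  d+6 = 3 carry 1
  f+a+1 = a carry 1
  3+c+1 = 0 carry 1
  5+e+1 = 4 carry 1
  9+6+1 = 0 carry 1
  8+3+1 = c
  9+c = 5 carry 1
  0+2+1 = 3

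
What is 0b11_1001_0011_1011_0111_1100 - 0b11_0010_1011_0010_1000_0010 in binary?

Subtract column by column in base 2:
  0-0 → 0
  0-1 → 1 (borrow)
  1-0-1 → 0
  1-0 → 1
  1-0 → 1
  1-0 → 1
  1-0 → 1
  0-1 → 1 (borrow)
  1-0-1 → 0
  1-1 → 0
  0-0 → 0
  1-0 → 1
  1-1 → 0
  1-1 → 0
  0-0 → 0
  0-1 → 1 (borrow)
  1-0-1 → 0
  0-1 → 1 (borrow)
  0-0-1 → 1 (borrow)
  1-0-1 → 0
  1-1 → 0
  1-1 → 0

0b1101000100011111010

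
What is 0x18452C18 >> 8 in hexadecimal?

0x18452C

Shifting right by 8 bits = 2 hex digits: drop the last 2.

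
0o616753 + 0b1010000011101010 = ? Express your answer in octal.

0b1010000011101010 = 0o120352 in octal.
Add column by column in base 8, right to left:
  3+2 = 5
  5+5 = 2 carry 1
  7+3+1 = 3 carry 1
  6+0+1 = 7
  1+2 = 3
  6+1 = 7

0o737325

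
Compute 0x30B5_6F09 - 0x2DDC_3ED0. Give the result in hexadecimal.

0x2D93039

Subtract column by column in base 16:
  9-0 → 9
  0-D → 3 (borrow)
  F-E-1 → 0
  6-3 → 3
  5-C → 9 (borrow)
  B-D-1 → D (borrow)
  0-D-1 → 2 (borrow)
  3-2-1 → 0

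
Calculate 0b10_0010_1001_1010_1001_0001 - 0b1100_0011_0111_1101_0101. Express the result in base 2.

0b101100110001010111100

Subtract column by column in base 2:
  1-1 → 0
  0-0 → 0
  0-1 → 1 (borrow)
  0-0-1 → 1 (borrow)
  1-1-1 → 1 (borrow)
  0-0-1 → 1 (borrow)
  0-1-1 → 0 (borrow)
  1-1-1 → 1 (borrow)
  0-1-1 → 0 (borrow)
  1-1-1 → 1 (borrow)
  0-1-1 → 0 (borrow)
  1-0-1 → 0
  1-1 → 0
  0-1 → 1 (borrow)
  0-0-1 → 1 (borrow)
  1-0-1 → 0
  0-0 → 0
  1-0 → 1
  0-1 → 1 (borrow)
  0-1-1 → 0 (borrow)
  0-0-1 → 1 (borrow)
  1-0-1 → 0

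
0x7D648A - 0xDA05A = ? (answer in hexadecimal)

Subtract column by column in base 16:
  A-A → 0
  8-5 → 3
  4-0 → 4
  6-A → C (borrow)
  D-D-1 → F (borrow)
  7-0-1 → 6

0x6FC430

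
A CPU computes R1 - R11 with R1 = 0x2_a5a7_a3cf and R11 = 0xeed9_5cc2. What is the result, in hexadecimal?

0x1b6ce470d

Subtract column by column in base 16:
  f-2 → d
  c-c → 0
  3-c → 7 (borrow)
  a-5-1 → 4
  7-9 → e (borrow)
  a-d-1 → c (borrow)
  5-e-1 → 6 (borrow)
  a-e-1 → b (borrow)
  2-0-1 → 1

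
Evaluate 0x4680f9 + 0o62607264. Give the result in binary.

0b1000100011000111110101101

0x4680f9 = 0b10001101000000011111001 in binary.
0o62607264 = 0b110010110000111010110100 in binary.
Add column by column in base 2, right to left:
  1+0 = 1
  0+0 = 0
  0+1 = 1
  1+0 = 1
  1+1 = 0 carry 1
  1+1+1 = 1 carry 1
  1+0+1 = 0 carry 1
  1+1+1 = 1 carry 1
  0+0+1 = 1
  0+1 = 1
  0+1 = 1
  0+1 = 1
  0+0 = 0
  0+0 = 0
  0+0 = 0
  1+0 = 1
  0+1 = 1
  1+1 = 0 carry 1
  1+0+1 = 0 carry 1
  0+1+1 = 0 carry 1
  0+0+1 = 1
  0+0 = 0
  1+1 = 0 carry 1
  0+1+1 = 0 carry 1
  final carry 1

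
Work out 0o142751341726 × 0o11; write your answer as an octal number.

0o1572464761206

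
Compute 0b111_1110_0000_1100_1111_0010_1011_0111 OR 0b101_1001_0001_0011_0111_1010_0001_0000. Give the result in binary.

0b1111111000111111111101010110111

OR bit by bit (1 where either bit is 1):
  1111110000011001111001010110111
| 1011001000100110111101000010000
= 1111111000111111111101010110111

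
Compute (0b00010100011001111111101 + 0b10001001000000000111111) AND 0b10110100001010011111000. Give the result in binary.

0b10010100001010000111000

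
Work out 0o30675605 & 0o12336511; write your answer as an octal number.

0o10234401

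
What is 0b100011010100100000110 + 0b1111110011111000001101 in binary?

0b10100001110011100010011

Add column by column in base 2, right to left:
  0+1 = 1
  1+0 = 1
  1+1 = 0 carry 1
  0+1+1 = 0 carry 1
  0+0+1 = 1
  0+0 = 0
  0+0 = 0
  0+0 = 0
  1+0 = 1
  0+1 = 1
  0+1 = 1
  1+1 = 0 carry 1
  0+1+1 = 0 carry 1
  1+1+1 = 1 carry 1
  0+0+1 = 1
  1+0 = 1
  1+1 = 0 carry 1
  0+1+1 = 0 carry 1
  0+1+1 = 0 carry 1
  0+1+1 = 0 carry 1
  1+1+1 = 1 carry 1
  0+1+1 = 0 carry 1
  final carry 1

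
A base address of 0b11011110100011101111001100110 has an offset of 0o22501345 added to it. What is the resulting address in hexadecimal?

0b11011110100011101111001100110 = 0x1BD1DE66 in hexadecimal.
0o22501345 = 0x4A82E5 in hexadecimal.
Add column by column in base 16, right to left:
  6+5 = B
  6+E = 4 carry 1
  E+2+1 = 1 carry 1
  D+8+1 = 6 carry 1
  1+A+1 = C
  D+4 = 1 carry 1
  B+0+1 = C
  1+0 = 1

0x1C1C614B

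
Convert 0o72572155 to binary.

0b111010101111010001101101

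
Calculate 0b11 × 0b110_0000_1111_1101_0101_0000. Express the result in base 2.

0b1001000101111011111110000

Multiply each base-2 digit by 3, carrying:
  0×3 = 0 → write 0
  0×3 = 0 → write 0
  0×3 = 0 → write 0
  0×3 = 0 → write 0
  1×3 = 3 → write 1 carry 1
  0×3+1 = 1 → write 1
  1×3 = 3 → write 1 carry 1
  0×3+1 = 1 → write 1
  1×3 = 3 → write 1 carry 1
  0×3+1 = 1 → write 1
  1×3 = 3 → write 1 carry 1
  1×3+1 = 4 → write 0 carry 2
  1×3+2 = 5 → write 1 carry 2
  1×3+2 = 5 → write 1 carry 2
  1×3+2 = 5 → write 1 carry 2
  1×3+2 = 5 → write 1 carry 2
  0×3+2 = 2 → write 0 carry 1
  0×3+1 = 1 → write 1
  0×3 = 0 → write 0
  0×3 = 0 → write 0
  0×3 = 0 → write 0
  1×3 = 3 → write 1 carry 1
  1×3+1 = 4 → write 0 carry 2
  remaining carry: 10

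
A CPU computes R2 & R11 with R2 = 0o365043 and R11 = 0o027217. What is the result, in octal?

AND each oct digit independently (no carries):
  3&0=0, 6&2=2, 5&7=5, 0&2=0, 4&1=0, 3&7=3

0o025003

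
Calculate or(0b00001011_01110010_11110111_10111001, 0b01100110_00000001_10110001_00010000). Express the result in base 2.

0b01101111011100111111011110111001

OR bit by bit (1 where either bit is 1):
  00001011011100101111011110111001
| 01100110000000011011000100010000
= 01101111011100111111011110111001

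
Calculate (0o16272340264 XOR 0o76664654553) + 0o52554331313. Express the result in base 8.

0o133173046252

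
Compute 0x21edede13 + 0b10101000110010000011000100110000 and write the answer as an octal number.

0o130751607503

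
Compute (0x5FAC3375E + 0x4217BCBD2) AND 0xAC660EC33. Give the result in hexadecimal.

Add column by column in base 16, right to left:
  E+2 = 0 carry 1
  5+D+1 = 3 carry 1
  7+B+1 = 3 carry 1
  3+C+1 = 0 carry 1
  3+B+1 = F
  C+7 = 3 carry 1
  A+1+1 = C
  F+2 = 1 carry 1
  5+4+1 = A
Sum = 0xA1C3F0330; now AND with 0xAC660EC33:
  A&A=A, 1&C=0, C&6=4, 3&6=2, F&0=0, 0&E=0, 3&C=0, 3&3=3, 0&3=0

0xA04200030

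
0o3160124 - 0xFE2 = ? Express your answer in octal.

0o3150162

0xFE2 = 0o7742 in octal.
Subtract column by column in base 8:
  4-2 → 2
  2-4 → 6 (borrow)
  1-7-1 → 1 (borrow)
  0-7-1 → 0 (borrow)
  6-0-1 → 5
  1-0 → 1
  3-0 → 3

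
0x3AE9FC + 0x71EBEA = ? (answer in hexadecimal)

0xACD5E6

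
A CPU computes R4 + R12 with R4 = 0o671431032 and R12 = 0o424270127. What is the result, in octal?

Add column by column in base 8, right to left:
  2+7 = 1 carry 1
  3+2+1 = 6
  0+1 = 1
  1+0 = 1
  3+7 = 2 carry 1
  4+2+1 = 7
  1+4 = 5
  7+2 = 1 carry 1
  6+4+1 = 3 carry 1
  final carry 1

0o1315721161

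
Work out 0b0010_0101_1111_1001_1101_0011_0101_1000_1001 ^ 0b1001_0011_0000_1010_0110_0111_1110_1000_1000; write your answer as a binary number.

XOR bit by bit (1 where the bits differ):
  001001011111100111010011010110001001
^ 100100110000101001100111111010001000
= 101101101111001110110100101100000001

0b101101101111001110110100101100000001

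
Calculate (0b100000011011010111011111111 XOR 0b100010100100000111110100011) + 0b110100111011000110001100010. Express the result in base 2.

0b110111111010010110110111110

First 0b100000011011010111011111111 XOR 0b100010100100000111110100011 = 0b000010111111010000101011100.
Add column by column in base 2, right to left:
  0+0 = 0
  0+1 = 1
  1+0 = 1
  1+0 = 1
  1+0 = 1
  0+1 = 1
  1+1 = 0 carry 1
  0+0+1 = 1
  1+0 = 1
  0+0 = 0
  0+1 = 1
  0+1 = 1
  0+0 = 0
  1+0 = 1
  0+0 = 0
  1+1 = 0 carry 1
  1+1+1 = 1 carry 1
  1+0+1 = 0 carry 1
  1+1+1 = 1 carry 1
  1+1+1 = 1 carry 1
  1+1+1 = 1 carry 1
  0+0+1 = 1
  1+0 = 1
  0+1 = 1
  0+0 = 0
  0+1 = 1
  0+1 = 1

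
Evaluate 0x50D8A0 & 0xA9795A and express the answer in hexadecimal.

AND each hex digit independently (no carries):
  5&A=0, 0&9=0, D&7=5, 8&9=8, A&5=0, 0&A=0

0x005800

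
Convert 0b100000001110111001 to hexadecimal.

Group the bits into nibbles: 0010 0000 0011 1011 1001 → 203b9.

0x203b9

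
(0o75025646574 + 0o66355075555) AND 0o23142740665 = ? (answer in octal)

Add column by column in base 8, right to left:
  4+5 = 1 carry 1
  7+5+1 = 5 carry 1
  5+5+1 = 3 carry 1
  6+5+1 = 4 carry 1
  4+7+1 = 4 carry 1
  6+0+1 = 7
  5+5 = 2 carry 1
  2+5+1 = 0 carry 1
  0+3+1 = 4
  5+6 = 3 carry 1
  7+6+1 = 6 carry 1
  final carry 1
Sum = 0o163402744351; now AND with 0o23142740665:
  1&0=0, 6&2=2, 3&3=3, 4&1=0, 0&4=0, 2&2=2, 7&7=7, 4&4=4, 4&0=0, 3&6=2, 5&6=4, 1&5=1

0o23002740241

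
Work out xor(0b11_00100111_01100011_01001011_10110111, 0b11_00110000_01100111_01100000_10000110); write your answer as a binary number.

0b0000010111000001000010101100110001

XOR bit by bit (1 where the bits differ):
  1100100111011000110100101110110111
^ 1100110000011001110110000010000110
= 0000010111000001000010101100110001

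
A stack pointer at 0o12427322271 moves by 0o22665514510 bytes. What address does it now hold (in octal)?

Add column by column in base 8, right to left:
  1+0 = 1
  7+1 = 0 carry 1
  2+5+1 = 0 carry 1
  2+4+1 = 7
  2+1 = 3
  3+5 = 0 carry 1
  7+5+1 = 5 carry 1
  2+6+1 = 1 carry 1
  4+6+1 = 3 carry 1
  2+2+1 = 5
  1+2 = 3

0o35315037001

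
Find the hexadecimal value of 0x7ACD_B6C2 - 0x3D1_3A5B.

Subtract column by column in base 16:
  2-B → 7 (borrow)
  C-5-1 → 6
  6-A → C (borrow)
  B-3-1 → 7
  D-1 → C
  C-D → F (borrow)
  A-3-1 → 6
  7-0 → 7

0x76FC7C67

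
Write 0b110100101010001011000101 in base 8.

0o64521305

Group the bits in threes: 110 100 101 010 001 011 000 101 → 64521305.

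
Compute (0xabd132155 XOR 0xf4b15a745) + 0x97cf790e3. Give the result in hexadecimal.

First 0xabd132155 XOR 0xf4b15a745 = 0x5f6068610.
Add column by column in base 16, right to left:
  0+3 = 3
  1+e = f
  6+0 = 6
  8+9 = 1 carry 1
  6+7+1 = e
  0+f = f
  6+c = 2 carry 1
  f+7+1 = 7 carry 1
  5+9+1 = f

0xf72fe16f3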